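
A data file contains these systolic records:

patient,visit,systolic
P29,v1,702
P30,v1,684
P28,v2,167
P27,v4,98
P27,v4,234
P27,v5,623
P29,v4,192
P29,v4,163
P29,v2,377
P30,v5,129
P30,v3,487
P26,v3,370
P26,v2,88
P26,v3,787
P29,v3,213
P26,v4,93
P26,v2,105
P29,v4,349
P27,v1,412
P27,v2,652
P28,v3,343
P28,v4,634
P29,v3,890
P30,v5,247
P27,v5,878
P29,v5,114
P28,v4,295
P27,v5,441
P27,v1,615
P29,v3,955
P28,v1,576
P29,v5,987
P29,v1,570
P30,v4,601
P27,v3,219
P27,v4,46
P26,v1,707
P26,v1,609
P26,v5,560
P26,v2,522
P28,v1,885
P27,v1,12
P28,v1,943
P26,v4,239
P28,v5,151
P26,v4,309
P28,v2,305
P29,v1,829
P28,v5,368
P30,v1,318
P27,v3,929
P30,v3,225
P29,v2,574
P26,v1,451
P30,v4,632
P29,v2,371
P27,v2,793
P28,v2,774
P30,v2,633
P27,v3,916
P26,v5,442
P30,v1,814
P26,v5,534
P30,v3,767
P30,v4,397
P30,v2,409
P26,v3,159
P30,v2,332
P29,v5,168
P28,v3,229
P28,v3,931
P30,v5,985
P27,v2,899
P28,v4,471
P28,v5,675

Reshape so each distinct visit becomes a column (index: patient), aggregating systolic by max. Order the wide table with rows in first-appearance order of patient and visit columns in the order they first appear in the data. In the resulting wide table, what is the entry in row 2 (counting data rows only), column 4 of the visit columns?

With rows in first-appearance order of patient, row 2 is patient=P30. visit columns in first-appearance order: v1, v2, v4, v5, v3; column 4 is v5.
Long rows with patient=P30, visit=v5: max(129, 247, 985) = 985.

985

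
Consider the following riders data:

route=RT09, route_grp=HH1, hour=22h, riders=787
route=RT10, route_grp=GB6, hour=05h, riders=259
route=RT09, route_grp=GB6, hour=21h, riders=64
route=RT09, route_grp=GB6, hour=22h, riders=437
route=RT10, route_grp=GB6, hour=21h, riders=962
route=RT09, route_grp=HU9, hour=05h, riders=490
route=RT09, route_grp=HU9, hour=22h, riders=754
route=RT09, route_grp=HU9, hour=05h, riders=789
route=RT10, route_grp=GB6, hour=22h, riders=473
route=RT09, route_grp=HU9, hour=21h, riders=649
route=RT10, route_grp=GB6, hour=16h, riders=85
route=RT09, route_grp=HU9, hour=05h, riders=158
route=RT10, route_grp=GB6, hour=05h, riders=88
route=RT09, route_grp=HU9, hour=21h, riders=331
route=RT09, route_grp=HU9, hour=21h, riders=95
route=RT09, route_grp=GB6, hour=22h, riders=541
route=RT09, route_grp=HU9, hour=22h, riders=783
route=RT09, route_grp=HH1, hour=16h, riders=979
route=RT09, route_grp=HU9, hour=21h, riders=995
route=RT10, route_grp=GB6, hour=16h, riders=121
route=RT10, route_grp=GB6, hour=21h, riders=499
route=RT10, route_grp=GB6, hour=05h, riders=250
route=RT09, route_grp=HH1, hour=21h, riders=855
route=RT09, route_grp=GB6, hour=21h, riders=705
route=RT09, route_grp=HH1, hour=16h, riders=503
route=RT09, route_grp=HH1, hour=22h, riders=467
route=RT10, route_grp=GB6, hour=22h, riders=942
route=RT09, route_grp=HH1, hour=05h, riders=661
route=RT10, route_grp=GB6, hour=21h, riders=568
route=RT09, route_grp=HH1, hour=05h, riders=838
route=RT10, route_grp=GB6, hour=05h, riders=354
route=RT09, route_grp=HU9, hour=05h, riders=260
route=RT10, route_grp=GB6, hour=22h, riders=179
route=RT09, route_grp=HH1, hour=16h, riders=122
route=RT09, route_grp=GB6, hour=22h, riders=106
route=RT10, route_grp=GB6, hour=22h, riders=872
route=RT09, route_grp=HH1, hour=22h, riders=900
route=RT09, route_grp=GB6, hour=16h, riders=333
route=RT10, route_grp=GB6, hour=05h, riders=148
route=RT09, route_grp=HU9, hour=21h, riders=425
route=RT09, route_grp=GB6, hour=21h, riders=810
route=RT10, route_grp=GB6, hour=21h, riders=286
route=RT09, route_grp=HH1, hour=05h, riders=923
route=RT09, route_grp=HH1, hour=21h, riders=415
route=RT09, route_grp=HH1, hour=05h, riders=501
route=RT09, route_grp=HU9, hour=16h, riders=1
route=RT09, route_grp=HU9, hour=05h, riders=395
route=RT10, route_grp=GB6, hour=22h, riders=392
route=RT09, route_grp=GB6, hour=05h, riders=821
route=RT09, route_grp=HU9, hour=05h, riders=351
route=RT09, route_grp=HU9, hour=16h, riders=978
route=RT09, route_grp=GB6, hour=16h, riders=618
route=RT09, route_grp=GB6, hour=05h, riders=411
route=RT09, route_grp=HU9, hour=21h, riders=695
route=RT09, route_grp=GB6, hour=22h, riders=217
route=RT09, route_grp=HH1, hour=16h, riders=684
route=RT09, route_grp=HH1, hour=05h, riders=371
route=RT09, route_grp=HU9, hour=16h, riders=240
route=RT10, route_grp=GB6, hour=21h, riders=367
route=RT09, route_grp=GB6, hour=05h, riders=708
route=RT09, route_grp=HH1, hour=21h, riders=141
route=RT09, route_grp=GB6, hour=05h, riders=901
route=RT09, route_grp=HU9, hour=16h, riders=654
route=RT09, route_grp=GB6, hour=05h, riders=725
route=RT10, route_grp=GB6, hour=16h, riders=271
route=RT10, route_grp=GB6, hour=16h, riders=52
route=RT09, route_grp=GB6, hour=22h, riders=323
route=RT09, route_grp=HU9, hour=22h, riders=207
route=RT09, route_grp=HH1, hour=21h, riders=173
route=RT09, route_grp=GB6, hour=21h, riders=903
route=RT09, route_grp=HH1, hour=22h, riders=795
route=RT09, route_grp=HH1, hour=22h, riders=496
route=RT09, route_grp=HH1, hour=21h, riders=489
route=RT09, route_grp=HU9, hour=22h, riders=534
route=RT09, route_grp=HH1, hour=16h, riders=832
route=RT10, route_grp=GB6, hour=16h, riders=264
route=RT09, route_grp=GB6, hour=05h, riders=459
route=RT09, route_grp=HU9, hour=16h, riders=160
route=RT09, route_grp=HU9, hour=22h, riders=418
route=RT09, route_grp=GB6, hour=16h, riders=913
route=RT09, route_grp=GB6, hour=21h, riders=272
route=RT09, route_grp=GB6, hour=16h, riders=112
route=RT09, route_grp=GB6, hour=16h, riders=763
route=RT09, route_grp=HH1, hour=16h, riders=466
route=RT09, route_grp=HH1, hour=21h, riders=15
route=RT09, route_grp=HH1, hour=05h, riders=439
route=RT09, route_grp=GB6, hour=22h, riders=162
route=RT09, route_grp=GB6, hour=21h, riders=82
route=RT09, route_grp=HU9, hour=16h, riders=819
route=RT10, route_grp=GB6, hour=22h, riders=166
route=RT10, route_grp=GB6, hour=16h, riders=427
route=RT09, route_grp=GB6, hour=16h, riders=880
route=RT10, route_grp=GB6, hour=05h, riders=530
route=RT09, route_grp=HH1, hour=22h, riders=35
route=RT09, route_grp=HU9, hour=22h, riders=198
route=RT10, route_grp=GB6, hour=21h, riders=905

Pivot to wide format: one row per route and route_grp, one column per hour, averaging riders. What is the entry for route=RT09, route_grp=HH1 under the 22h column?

580

Rows with route=RT09, route_grp=HH1 and hour=22h: riders values are 787, 467, 900, 795, 496, 35.
(787 + 467 + 900 + 795 + 496 + 35) / 6 = 580.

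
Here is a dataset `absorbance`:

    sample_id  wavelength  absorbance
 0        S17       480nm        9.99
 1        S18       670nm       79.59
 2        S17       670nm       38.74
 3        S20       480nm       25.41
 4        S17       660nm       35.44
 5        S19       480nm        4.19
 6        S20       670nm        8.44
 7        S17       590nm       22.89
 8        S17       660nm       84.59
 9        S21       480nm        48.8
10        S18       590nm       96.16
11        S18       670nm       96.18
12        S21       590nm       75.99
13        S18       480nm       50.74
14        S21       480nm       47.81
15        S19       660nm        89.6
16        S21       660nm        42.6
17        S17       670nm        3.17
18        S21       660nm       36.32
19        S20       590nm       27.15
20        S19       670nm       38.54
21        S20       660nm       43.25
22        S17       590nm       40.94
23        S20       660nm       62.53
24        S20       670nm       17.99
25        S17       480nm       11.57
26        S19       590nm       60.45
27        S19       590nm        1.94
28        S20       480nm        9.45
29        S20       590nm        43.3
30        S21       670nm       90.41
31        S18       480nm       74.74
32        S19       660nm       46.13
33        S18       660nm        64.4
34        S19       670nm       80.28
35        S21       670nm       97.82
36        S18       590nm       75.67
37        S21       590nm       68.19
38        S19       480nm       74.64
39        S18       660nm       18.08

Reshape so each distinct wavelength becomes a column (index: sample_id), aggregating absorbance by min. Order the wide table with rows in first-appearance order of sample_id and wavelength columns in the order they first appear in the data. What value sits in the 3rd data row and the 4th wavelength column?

With rows in first-appearance order of sample_id, row 3 is sample_id=S20. wavelength columns in first-appearance order: 480nm, 670nm, 660nm, 590nm; column 4 is 590nm.
Long rows with sample_id=S20, wavelength=590nm: min(27.15, 43.3) = 27.15.

27.15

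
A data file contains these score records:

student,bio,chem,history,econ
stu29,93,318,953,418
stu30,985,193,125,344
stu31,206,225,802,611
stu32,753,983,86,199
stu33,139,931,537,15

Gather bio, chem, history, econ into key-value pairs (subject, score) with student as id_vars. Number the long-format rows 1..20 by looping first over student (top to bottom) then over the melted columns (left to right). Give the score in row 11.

20 rows total (5 × 4). Row 11: index ⌊(11-1)/4⌋ = 2 into student → stu31; (11-1) mod 4 = 2 into the melted columns → history.
So row 11 is (stu31, history, 802); score = 802.

802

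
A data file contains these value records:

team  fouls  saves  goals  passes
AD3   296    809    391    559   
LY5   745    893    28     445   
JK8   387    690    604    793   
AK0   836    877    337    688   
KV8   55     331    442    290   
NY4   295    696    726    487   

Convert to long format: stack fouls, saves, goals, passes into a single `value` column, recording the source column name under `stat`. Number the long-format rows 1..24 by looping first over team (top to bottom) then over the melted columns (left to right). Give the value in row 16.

688

24 rows total (6 × 4). Row 16: index ⌊(16-1)/4⌋ = 3 into team → AK0; (16-1) mod 4 = 3 into the melted columns → passes.
So row 16 is (AK0, passes, 688); value = 688.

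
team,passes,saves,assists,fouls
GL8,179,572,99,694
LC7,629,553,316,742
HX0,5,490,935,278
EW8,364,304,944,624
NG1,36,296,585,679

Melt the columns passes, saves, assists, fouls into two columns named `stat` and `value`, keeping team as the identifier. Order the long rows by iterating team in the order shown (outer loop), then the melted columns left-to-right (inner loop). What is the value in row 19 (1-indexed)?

585

20 rows total (5 × 4). Row 19: index ⌊(19-1)/4⌋ = 4 into team → NG1; (19-1) mod 4 = 2 into the melted columns → assists.
So row 19 is (NG1, assists, 585); value = 585.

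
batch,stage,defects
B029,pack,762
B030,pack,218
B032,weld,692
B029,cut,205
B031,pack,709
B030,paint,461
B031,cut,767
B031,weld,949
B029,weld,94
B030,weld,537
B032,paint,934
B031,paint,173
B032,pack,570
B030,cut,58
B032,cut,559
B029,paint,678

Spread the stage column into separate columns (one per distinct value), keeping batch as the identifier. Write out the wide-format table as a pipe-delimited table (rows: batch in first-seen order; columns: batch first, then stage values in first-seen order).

Columns: batch plus the 4 distinct stage values (pack, weld, cut, paint).
For example, row B029 column pack takes defects=762 from the long row (B029, pack).

| batch | pack | weld | cut | paint |
| B029 | 762 | 94 | 205 | 678 |
| B030 | 218 | 537 | 58 | 461 |
| B032 | 570 | 692 | 559 | 934 |
| B031 | 709 | 949 | 767 | 173 |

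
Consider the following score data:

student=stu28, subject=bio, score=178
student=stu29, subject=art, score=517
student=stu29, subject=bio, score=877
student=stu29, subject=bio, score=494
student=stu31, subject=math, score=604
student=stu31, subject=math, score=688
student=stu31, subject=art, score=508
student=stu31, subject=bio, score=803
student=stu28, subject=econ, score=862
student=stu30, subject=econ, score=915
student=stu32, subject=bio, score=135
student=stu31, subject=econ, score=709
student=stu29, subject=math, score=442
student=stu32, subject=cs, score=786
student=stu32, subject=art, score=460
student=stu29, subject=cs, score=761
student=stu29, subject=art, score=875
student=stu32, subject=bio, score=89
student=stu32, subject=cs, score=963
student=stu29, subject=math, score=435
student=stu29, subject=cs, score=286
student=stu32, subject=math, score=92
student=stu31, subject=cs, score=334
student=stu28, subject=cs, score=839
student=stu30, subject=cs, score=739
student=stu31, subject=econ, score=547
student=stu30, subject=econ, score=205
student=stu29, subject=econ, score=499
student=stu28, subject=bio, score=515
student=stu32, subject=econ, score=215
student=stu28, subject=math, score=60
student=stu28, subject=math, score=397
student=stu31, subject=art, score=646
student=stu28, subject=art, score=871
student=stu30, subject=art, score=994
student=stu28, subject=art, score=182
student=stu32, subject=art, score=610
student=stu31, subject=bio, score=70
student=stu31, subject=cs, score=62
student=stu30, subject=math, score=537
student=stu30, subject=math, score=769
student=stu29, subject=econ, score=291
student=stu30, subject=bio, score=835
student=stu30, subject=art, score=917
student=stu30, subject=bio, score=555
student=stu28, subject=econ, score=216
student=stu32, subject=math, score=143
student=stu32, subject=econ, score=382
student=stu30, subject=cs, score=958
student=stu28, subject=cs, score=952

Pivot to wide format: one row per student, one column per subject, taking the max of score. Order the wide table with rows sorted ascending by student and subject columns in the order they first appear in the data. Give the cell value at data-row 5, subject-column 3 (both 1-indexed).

With rows sorted ascending by student, row 5 is student=stu32. subject columns in first-appearance order: bio, art, math, econ, cs; column 3 is math.
Long rows with student=stu32, subject=math: max(92, 143) = 143.

143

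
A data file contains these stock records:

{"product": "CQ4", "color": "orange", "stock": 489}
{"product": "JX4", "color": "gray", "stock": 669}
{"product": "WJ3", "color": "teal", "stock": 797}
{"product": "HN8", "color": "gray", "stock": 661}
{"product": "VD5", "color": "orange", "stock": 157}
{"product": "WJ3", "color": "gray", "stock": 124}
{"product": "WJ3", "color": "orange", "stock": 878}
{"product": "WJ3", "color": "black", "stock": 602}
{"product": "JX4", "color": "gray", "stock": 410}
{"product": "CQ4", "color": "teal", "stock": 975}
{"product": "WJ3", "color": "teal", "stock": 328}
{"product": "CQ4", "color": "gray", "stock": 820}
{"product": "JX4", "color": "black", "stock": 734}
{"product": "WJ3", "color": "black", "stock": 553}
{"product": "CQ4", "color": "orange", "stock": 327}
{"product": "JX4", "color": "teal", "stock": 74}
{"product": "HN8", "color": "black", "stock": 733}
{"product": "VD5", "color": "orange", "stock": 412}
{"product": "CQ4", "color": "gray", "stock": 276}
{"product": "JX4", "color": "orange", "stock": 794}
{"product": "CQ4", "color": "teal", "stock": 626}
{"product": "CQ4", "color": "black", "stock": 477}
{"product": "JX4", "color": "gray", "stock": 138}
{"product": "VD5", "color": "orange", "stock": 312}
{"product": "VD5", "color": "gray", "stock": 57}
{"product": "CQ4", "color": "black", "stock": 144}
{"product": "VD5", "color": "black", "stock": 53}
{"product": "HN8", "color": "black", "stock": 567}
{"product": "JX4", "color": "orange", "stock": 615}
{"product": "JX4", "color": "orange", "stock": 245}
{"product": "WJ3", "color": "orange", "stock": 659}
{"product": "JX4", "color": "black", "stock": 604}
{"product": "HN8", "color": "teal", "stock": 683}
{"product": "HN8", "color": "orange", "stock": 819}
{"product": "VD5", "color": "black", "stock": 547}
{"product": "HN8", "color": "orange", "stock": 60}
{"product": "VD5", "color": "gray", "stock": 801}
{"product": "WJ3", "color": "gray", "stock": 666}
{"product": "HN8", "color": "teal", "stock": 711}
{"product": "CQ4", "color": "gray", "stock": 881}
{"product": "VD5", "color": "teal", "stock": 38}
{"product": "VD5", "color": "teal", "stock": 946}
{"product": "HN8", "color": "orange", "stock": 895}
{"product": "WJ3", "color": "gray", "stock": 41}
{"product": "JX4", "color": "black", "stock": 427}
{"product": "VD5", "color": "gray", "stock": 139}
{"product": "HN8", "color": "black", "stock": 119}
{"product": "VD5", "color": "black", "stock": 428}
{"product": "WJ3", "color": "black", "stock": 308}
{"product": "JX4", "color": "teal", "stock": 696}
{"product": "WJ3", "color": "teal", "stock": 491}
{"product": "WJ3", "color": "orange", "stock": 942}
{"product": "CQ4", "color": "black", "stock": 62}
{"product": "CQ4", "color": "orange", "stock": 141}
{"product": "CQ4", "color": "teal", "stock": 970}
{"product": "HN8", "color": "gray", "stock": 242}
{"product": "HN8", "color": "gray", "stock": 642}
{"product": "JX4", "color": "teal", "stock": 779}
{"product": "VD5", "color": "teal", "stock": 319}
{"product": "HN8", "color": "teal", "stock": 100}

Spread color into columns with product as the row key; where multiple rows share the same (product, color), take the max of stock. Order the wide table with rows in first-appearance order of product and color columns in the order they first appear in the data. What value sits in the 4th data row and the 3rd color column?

With rows in first-appearance order of product, row 4 is product=HN8. color columns in first-appearance order: orange, gray, teal, black; column 3 is teal.
Long rows with product=HN8, color=teal: max(683, 711, 100) = 711.

711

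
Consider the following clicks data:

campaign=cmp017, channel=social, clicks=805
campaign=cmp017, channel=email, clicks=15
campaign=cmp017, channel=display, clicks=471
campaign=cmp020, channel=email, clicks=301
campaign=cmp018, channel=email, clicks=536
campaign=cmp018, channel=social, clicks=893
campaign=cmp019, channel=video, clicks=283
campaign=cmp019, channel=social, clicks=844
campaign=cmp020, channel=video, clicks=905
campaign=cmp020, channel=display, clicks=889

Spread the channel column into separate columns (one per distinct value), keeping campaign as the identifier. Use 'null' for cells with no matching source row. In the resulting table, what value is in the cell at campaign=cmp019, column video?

283

The long row with campaign=cmp019, channel=video has clicks=283.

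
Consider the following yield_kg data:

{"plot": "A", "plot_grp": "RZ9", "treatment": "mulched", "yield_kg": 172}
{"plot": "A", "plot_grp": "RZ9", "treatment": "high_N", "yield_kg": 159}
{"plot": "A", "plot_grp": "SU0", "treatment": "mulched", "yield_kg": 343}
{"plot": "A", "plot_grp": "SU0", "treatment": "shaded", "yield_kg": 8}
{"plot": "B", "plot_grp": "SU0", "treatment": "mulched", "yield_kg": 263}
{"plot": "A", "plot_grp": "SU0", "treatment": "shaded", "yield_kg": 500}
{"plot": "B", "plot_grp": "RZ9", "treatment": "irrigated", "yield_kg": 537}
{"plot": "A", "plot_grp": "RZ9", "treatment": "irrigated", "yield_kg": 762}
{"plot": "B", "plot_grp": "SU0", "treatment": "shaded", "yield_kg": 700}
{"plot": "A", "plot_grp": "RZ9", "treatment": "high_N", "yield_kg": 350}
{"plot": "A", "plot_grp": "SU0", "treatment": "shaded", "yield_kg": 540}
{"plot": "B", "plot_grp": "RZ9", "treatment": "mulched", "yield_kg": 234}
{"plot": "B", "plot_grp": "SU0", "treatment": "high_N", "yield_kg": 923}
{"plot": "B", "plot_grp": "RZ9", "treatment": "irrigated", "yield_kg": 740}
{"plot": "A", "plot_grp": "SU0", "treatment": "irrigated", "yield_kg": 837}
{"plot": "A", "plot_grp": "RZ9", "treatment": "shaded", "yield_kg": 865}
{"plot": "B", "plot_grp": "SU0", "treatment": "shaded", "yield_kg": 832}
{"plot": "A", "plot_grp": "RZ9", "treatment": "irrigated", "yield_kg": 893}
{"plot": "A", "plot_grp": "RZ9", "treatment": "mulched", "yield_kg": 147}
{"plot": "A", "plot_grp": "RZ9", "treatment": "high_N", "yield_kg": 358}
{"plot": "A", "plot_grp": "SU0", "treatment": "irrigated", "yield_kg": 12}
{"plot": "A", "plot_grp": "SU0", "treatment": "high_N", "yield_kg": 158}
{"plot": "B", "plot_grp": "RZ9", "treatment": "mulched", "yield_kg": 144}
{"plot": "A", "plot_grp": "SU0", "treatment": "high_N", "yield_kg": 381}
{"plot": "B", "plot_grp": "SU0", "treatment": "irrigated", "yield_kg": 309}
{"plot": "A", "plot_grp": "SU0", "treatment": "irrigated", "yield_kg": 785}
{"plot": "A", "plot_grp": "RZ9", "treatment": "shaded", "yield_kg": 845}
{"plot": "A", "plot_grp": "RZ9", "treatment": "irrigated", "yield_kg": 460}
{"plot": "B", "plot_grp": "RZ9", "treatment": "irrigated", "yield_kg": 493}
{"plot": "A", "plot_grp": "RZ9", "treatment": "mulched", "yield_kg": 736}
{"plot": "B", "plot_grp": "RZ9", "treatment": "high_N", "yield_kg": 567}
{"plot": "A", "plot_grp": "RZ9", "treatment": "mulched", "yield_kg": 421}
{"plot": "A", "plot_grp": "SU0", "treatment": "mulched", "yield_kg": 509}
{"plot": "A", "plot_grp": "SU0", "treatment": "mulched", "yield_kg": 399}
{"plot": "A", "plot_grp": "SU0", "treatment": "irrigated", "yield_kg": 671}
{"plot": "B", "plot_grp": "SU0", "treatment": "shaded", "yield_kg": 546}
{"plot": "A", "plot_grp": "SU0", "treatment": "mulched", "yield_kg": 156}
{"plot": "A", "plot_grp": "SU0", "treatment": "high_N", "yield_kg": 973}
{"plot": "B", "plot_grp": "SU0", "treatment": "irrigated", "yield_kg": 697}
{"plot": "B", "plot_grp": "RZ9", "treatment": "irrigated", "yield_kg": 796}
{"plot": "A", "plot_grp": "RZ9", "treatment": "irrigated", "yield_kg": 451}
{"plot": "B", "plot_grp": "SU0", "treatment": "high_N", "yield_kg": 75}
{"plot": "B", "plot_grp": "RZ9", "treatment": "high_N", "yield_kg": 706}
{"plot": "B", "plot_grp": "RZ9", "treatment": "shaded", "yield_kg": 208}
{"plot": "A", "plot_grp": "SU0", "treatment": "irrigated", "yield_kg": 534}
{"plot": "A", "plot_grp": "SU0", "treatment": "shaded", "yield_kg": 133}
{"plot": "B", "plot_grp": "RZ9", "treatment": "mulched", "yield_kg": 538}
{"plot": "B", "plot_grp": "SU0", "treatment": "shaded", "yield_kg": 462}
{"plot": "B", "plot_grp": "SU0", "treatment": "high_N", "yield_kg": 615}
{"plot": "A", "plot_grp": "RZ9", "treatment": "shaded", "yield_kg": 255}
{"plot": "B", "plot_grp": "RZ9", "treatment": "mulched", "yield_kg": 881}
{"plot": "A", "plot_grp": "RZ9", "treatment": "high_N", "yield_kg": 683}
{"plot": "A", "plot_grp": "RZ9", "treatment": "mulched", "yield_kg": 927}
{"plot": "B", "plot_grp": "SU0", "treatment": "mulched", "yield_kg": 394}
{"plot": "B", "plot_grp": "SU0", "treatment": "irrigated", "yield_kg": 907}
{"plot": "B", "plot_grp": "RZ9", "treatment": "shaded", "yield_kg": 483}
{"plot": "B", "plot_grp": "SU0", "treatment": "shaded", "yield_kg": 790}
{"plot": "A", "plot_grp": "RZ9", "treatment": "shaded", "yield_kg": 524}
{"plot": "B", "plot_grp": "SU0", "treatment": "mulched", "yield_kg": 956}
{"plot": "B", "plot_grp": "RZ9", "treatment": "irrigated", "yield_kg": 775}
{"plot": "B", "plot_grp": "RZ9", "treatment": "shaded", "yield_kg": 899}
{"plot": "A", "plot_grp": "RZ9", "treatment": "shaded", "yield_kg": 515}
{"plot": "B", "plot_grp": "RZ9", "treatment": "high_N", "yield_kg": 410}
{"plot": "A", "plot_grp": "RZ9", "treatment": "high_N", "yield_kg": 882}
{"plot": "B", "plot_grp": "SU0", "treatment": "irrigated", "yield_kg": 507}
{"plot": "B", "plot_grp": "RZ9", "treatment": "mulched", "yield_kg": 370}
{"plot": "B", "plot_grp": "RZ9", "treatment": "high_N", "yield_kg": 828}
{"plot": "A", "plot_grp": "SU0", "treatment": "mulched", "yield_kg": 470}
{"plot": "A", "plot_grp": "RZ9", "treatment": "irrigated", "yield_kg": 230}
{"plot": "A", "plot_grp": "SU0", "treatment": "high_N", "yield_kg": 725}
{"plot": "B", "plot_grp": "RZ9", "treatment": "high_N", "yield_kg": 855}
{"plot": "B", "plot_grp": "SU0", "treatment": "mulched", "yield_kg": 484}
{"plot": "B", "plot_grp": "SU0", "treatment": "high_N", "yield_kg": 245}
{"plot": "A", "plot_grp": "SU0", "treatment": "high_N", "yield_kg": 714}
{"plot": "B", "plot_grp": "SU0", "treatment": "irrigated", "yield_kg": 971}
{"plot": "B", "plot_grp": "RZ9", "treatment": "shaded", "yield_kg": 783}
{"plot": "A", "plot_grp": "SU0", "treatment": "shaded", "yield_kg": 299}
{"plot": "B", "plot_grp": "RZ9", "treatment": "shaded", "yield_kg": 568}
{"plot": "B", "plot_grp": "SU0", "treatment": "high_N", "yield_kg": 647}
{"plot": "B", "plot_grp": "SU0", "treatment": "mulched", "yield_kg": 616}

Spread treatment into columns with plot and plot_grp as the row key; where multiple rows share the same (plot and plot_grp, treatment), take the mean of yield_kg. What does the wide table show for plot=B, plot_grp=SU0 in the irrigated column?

Rows with plot=B, plot_grp=SU0 and treatment=irrigated: yield_kg values are 309, 697, 907, 507, 971.
(309 + 697 + 907 + 507 + 971) / 5 = 678.20.

678.20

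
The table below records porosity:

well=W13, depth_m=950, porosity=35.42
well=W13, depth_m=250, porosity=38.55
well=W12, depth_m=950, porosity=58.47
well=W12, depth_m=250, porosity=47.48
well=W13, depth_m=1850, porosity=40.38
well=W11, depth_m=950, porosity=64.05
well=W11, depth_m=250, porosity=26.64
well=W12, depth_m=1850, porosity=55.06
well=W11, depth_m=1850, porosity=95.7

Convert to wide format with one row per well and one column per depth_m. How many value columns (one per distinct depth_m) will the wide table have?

3 distinct depth_m values: 250, 950, 1850.

3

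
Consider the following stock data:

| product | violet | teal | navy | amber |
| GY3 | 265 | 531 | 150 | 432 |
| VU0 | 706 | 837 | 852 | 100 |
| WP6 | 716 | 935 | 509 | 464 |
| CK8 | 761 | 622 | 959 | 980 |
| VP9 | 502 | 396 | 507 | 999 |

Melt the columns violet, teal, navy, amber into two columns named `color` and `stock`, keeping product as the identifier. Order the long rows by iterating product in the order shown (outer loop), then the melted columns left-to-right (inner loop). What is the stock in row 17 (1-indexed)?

502

20 rows total (5 × 4). Row 17: index ⌊(17-1)/4⌋ = 4 into product → VP9; (17-1) mod 4 = 0 into the melted columns → violet.
So row 17 is (VP9, violet, 502); stock = 502.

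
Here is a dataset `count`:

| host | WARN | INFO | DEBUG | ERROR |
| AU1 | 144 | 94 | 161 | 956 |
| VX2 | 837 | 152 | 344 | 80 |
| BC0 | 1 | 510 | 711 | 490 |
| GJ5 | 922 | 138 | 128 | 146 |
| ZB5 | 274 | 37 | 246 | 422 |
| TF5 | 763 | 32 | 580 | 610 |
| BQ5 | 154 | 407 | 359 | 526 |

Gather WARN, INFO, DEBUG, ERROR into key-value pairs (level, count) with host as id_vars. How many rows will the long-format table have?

28

7 host values × 4 melted columns = 28 rows.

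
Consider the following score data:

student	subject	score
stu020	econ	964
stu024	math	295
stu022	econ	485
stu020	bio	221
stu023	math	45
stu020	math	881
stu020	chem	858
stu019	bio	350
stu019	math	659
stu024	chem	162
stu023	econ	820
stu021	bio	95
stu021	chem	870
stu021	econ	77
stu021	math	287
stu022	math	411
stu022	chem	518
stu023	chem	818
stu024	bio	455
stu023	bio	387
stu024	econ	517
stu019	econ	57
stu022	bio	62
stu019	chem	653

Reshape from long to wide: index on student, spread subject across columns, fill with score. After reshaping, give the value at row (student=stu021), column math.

Wide layout: rows indexed by student, columns are the 4 distinct subject values (econ, math, bio, chem).
Cell (student=stu021, subject=math) draws from the long row where student=stu021 and subject=math, which has score=287.

287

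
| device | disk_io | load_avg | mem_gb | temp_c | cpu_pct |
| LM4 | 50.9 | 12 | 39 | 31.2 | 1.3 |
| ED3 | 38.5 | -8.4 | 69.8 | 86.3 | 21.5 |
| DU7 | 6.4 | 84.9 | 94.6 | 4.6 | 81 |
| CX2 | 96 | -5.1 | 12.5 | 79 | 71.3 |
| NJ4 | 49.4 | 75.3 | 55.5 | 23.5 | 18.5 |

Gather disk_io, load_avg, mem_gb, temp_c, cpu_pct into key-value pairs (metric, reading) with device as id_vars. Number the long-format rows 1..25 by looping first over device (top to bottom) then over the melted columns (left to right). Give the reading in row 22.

25 rows total (5 × 5). Row 22: index ⌊(22-1)/5⌋ = 4 into device → NJ4; (22-1) mod 5 = 1 into the melted columns → load_avg.
So row 22 is (NJ4, load_avg, 75.3); reading = 75.3.

75.3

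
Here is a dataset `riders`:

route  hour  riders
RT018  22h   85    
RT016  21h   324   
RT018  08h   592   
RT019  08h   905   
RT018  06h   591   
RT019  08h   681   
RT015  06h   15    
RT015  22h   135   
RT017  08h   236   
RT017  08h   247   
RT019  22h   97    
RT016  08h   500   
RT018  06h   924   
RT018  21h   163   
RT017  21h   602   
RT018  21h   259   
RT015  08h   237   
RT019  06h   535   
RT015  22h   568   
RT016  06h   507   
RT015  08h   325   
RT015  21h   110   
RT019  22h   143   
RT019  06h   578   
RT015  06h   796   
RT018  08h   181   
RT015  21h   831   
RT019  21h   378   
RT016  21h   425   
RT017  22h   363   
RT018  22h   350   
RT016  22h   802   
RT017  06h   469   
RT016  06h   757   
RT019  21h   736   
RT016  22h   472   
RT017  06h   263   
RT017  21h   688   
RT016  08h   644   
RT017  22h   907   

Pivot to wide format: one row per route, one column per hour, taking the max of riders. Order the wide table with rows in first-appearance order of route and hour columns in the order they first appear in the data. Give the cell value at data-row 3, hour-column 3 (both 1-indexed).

905

With rows in first-appearance order of route, row 3 is route=RT019. hour columns in first-appearance order: 22h, 21h, 08h, 06h; column 3 is 08h.
Long rows with route=RT019, hour=08h: max(905, 681) = 905.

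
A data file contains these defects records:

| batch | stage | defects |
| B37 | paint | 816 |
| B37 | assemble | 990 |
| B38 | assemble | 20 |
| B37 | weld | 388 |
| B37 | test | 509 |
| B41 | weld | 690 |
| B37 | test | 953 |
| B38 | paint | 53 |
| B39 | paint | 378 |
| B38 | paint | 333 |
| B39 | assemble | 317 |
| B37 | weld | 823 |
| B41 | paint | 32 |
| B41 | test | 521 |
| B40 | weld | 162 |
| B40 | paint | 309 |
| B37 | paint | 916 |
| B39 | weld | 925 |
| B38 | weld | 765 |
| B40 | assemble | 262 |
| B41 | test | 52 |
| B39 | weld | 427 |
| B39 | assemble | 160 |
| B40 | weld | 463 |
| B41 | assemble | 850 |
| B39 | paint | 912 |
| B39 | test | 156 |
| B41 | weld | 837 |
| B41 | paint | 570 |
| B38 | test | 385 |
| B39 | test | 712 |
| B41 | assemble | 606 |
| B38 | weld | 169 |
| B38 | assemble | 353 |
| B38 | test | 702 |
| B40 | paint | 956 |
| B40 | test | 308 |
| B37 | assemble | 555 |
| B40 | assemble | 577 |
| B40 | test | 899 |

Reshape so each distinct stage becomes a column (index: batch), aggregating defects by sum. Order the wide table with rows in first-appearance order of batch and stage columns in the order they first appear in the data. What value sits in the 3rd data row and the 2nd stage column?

With rows in first-appearance order of batch, row 3 is batch=B41. stage columns in first-appearance order: paint, assemble, weld, test; column 2 is assemble.
Long rows with batch=B41, stage=assemble: 850 + 606 = 1456.

1456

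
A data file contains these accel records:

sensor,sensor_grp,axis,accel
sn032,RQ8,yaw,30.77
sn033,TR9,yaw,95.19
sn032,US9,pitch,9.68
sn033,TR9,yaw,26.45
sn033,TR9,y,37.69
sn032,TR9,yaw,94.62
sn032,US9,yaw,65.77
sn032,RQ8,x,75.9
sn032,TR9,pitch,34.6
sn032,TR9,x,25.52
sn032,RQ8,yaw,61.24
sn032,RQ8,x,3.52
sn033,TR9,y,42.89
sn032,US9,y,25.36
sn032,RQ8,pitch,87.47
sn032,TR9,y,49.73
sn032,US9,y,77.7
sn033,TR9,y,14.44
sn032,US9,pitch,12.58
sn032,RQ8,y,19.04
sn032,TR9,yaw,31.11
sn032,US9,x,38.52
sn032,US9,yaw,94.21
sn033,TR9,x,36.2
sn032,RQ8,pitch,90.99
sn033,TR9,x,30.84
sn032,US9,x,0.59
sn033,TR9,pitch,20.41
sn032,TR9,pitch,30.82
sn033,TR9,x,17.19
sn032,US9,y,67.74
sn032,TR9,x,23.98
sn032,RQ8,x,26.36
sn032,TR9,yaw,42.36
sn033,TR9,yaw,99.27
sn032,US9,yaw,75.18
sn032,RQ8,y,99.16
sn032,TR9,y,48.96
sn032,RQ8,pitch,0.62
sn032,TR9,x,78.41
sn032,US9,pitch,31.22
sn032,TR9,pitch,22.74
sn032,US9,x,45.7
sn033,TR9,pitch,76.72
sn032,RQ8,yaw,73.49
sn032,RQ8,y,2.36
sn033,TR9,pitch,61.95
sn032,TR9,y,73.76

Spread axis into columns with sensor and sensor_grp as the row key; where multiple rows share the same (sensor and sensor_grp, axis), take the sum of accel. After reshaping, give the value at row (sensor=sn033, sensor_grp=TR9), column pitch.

159.08

Rows with sensor=sn033, sensor_grp=TR9 and axis=pitch: accel values are 20.41, 76.72, 61.95.
20.41 + 76.72 + 61.95 = 159.08.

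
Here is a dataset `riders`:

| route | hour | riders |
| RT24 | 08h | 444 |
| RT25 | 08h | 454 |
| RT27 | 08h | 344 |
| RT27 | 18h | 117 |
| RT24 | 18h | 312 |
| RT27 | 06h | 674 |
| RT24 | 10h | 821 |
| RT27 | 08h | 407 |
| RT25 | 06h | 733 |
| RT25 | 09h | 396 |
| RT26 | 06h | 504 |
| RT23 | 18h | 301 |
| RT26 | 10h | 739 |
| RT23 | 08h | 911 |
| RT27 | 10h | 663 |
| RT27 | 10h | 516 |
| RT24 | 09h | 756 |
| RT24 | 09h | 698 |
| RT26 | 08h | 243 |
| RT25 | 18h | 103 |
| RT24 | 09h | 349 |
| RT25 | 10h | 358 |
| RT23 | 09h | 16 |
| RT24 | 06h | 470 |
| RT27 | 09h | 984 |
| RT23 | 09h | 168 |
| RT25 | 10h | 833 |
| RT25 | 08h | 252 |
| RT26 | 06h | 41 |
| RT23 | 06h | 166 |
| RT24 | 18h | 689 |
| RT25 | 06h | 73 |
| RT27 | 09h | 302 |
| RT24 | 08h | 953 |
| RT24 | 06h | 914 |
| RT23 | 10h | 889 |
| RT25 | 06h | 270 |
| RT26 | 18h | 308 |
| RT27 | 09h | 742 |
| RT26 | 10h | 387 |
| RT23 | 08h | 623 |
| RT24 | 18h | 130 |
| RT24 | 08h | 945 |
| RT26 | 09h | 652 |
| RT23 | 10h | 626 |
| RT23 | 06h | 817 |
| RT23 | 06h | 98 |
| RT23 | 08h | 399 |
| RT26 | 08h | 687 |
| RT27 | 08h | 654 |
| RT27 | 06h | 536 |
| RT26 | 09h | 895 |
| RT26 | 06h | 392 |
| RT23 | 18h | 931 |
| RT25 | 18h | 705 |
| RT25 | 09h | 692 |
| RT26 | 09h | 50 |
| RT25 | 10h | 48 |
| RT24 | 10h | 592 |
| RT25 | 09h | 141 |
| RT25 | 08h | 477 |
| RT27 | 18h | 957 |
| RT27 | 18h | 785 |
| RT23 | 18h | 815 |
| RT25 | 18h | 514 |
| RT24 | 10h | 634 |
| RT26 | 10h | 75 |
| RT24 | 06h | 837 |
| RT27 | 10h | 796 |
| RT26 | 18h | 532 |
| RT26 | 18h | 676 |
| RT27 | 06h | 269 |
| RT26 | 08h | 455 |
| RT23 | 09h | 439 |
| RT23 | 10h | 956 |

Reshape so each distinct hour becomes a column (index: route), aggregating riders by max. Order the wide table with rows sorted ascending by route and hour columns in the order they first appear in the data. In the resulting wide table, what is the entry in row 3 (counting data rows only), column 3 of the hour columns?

With rows sorted ascending by route, row 3 is route=RT25. hour columns in first-appearance order: 08h, 18h, 06h, 10h, 09h; column 3 is 06h.
Long rows with route=RT25, hour=06h: max(733, 73, 270) = 733.

733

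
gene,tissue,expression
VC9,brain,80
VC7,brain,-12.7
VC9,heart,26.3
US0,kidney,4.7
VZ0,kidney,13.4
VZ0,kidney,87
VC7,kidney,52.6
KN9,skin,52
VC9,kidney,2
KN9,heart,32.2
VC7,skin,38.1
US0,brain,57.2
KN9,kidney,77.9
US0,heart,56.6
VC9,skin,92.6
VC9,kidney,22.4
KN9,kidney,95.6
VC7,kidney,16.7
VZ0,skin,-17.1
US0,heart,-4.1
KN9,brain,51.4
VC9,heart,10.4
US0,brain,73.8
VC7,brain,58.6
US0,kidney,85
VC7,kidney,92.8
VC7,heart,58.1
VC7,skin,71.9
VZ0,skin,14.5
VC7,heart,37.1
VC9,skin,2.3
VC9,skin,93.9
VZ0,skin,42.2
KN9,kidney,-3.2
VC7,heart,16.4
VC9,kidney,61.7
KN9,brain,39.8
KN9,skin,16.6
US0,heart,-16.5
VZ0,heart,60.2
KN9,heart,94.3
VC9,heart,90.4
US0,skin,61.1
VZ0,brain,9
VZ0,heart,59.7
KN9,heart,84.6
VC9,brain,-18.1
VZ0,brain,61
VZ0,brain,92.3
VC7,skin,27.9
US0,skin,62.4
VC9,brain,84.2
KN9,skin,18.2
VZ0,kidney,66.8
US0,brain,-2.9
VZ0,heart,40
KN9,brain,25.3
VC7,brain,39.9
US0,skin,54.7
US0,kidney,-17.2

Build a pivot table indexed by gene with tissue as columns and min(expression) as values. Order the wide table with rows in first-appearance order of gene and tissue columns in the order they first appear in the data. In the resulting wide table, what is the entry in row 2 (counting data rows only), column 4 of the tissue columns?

With rows in first-appearance order of gene, row 2 is gene=VC7. tissue columns in first-appearance order: brain, heart, kidney, skin; column 4 is skin.
Long rows with gene=VC7, tissue=skin: min(38.1, 71.9, 27.9) = 27.9.

27.9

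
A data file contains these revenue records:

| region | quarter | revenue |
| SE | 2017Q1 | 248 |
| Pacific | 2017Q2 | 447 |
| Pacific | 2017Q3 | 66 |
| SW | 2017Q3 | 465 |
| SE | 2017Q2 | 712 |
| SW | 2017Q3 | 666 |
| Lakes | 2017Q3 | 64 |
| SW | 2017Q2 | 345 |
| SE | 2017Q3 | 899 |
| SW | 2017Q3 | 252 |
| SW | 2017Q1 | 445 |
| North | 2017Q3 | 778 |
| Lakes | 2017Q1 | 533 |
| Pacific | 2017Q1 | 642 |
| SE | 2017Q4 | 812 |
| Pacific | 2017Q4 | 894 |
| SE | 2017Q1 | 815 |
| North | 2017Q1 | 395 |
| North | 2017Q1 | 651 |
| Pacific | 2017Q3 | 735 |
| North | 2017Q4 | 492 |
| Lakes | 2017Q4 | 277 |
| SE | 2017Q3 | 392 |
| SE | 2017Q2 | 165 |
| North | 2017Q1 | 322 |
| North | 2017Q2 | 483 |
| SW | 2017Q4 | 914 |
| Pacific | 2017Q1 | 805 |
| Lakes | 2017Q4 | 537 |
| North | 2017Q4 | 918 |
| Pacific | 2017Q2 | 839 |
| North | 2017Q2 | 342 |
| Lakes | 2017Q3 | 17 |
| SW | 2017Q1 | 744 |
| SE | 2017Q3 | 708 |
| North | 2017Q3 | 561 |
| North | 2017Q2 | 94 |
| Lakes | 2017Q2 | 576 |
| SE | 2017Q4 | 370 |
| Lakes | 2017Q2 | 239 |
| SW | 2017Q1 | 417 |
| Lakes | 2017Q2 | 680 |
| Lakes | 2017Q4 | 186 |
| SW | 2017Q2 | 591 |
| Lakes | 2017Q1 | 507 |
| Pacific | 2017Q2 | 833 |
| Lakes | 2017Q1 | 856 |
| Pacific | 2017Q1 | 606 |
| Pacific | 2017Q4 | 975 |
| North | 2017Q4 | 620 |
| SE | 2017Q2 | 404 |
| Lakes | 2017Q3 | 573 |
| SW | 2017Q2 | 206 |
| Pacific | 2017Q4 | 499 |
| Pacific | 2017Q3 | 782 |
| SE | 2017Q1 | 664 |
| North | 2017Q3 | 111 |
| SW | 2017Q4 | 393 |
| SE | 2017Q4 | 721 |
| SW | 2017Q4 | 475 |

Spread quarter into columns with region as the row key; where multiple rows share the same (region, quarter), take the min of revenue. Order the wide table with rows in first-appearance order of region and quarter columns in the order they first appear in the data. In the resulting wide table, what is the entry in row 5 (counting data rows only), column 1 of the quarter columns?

322

With rows in first-appearance order of region, row 5 is region=North. quarter columns in first-appearance order: 2017Q1, 2017Q2, 2017Q3, 2017Q4; column 1 is 2017Q1.
Long rows with region=North, quarter=2017Q1: min(395, 651, 322) = 322.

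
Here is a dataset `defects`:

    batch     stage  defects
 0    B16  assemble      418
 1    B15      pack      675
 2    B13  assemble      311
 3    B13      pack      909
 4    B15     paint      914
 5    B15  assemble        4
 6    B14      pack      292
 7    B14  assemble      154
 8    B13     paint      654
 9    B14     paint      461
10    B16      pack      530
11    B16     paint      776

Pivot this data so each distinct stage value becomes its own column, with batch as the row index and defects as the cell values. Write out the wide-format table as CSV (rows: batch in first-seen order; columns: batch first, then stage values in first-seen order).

Columns: batch plus the 3 distinct stage values (assemble, pack, paint).
For example, row B16 column assemble takes defects=418 from the long row (B16, assemble).

batch,assemble,pack,paint
B16,418,530,776
B15,4,675,914
B13,311,909,654
B14,154,292,461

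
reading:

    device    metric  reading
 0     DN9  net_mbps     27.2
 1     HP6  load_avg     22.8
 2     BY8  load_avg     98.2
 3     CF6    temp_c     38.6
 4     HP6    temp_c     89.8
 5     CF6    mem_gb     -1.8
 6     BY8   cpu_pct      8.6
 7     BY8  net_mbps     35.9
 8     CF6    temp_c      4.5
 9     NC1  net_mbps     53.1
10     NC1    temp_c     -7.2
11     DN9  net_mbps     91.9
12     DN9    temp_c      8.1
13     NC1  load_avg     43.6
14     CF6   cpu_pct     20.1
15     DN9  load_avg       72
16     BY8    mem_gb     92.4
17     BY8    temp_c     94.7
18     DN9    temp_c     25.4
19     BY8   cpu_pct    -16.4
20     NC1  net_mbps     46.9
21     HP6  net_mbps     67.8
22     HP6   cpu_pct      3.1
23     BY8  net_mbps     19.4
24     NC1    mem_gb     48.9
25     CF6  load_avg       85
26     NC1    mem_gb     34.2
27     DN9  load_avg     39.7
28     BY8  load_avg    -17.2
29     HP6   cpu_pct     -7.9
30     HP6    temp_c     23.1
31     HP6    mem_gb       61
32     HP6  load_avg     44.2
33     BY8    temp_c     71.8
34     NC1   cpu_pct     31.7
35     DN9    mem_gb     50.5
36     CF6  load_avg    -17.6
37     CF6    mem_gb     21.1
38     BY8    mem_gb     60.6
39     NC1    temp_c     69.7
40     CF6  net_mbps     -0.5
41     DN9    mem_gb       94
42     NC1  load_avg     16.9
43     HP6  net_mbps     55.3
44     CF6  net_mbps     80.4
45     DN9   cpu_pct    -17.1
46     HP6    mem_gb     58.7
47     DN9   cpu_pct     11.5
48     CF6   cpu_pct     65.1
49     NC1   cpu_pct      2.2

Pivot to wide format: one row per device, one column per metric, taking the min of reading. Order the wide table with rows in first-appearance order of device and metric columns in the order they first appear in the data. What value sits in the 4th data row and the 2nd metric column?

With rows in first-appearance order of device, row 4 is device=CF6. metric columns in first-appearance order: net_mbps, load_avg, temp_c, mem_gb, cpu_pct; column 2 is load_avg.
Long rows with device=CF6, metric=load_avg: min(85, -17.6) = -17.6.

-17.6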